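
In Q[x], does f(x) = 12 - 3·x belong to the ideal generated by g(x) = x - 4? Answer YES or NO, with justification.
YES

In Q[x] the ideal (g) consists of all multiples of g, so f ∈ (g) iff g | f, i.e. iff the remainder of f on division by g is 0. Divide f by g (g is monic, so eliminate the leading term of the running remainder at each step):
  leading term -3·x: subtract (-3)·g(x) = 12 - 3·x, leaving 0
The remainder is 0, so f(x) = g(x) · h(x) with h(x) = -3. Hence g | f, i.e. f ∈ (g).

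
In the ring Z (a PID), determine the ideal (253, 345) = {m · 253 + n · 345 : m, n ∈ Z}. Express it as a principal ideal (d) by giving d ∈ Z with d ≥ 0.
In the PID Z, (a, b) is generated by gcd(a, b). Compute gcd(345, 253) with the extended Euclidean algorithm, tracking rows (r, s, t) with s·345 + t·253 = r:
  row A: (345, 1, 0)   [1·345 + 0·253 = 345]
  row B: (253, 0, 1)   [0·345 + 1·253 = 253]
  345 = 1·253 + 92   → row C = row A − 1·row B = (92, 1, −1)   [check: 1·345 − 1·253 = 92]
  253 = 2·92 + 69   → row D = row B − 2·row C = (69, −2, 3)   [check: −2·345 + 3·253 = 69]
  92 = 1·69 + 23   → row E = row C − 1·row D = (23, 3, −4)   [check: 3·345 − 4·253 = 23]
  69 = 3·23 + 0   → remainder 0, stop. gcd = 23 (last nonzero row E).
So gcd(253, 345) = 23, with Bézout identity 3·345 − 4·253 = 23. Containment (⊇): the Bézout identity exhibits 23 as an element of (253, 345), giving (23) ⊆ (253, 345). Containment (⊆): since 23 | 253 and 23 | 345 (253 = 23·11, 345 = 23·15), every Z-linear combination of 253 and 345 is divisible by 23, so (253, 345) ⊆ (23). Therefore (253, 345) = (23), d = 23.

Final answer: (253, 345) = (23); d = 23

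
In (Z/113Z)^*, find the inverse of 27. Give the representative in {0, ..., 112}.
27^(−1) ≡ 67 (mod 113)

Apply the extended Euclidean algorithm to (113, 27), tracking rows (r, s, t) with s·113 + t·27 = r. Each division r_prev = q·r_cur + r_new produces the new row as (previous row) − q·(current row):
  row A: (113, 1, 0)   [1·113 + 0·27 = 113]
  row B: (27, 0, 1)   [0·113 + 1·27 = 27]
  113 = 4·27 + 5   → row C = row A − 4·row B = (5, 1, −4)   [check: 1·113 − 4·27 = 5]
  27 = 5·5 + 2   → row D = row B − 5·row C = (2, −5, 21)   [check: −5·113 + 21·27 = 2]
  5 = 2·2 + 1   → row E = row C − 2·row D = (1, 11, −46)   [check: 11·113 − 46·27 = 1]
  2 = 2·1 + 0   → remainder 0, stop. gcd = 1 (last nonzero row E).
The gcd is 1, so 27 is invertible mod 113. The last nonzero row gives 11·113 − 46·27 = 1, so t = −46. So 27^(−1) ≡ −46 ≡ 67 (mod 113). Verify: 27 · 67 = 1809 ≡ 1 (mod 113). ✓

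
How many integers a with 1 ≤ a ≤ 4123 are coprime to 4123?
3240

The number of a ∈ {1, ..., 4123} with gcd(a, 4123) = 1 is by definition Euler's totient φ(4123). φ is multiplicative, with φ(p^e) = p^e − p^(e−1). Factorise 4123 = 7 · 19 · 31. Then
  φ(4123) = (7 − 1) · (19 − 1) · (31 − 1) = 6 · 18 · 30 = 3240.
So there are 3240 such integers.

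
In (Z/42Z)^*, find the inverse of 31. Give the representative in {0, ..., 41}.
Apply the extended Euclidean algorithm to (42, 31), tracking rows (r, s, t) with s·42 + t·31 = r. Each division r_prev = q·r_cur + r_new produces the new row as (previous row) − q·(current row):
  row A: (42, 1, 0)   [1·42 + 0·31 = 42]
  row B: (31, 0, 1)   [0·42 + 1·31 = 31]
  42 = 1·31 + 11   → row C = row A − 1·row B = (11, 1, −1)   [check: 1·42 − 1·31 = 11]
  31 = 2·11 + 9   → row D = row B − 2·row C = (9, −2, 3)   [check: −2·42 + 3·31 = 9]
  11 = 1·9 + 2   → row E = row C − 1·row D = (2, 3, −4)   [check: 3·42 − 4·31 = 2]
  9 = 4·2 + 1   → row F = row D − 4·row E = (1, −14, 19)   [check: −14·42 + 19·31 = 1]
  2 = 2·1 + 0   → remainder 0, stop. gcd = 1 (last nonzero row F).
The gcd is 1, so 31 is invertible mod 42. The last nonzero row gives −14·42 + 19·31 = 1, so t = 19. So 31^(−1) ≡ 19 (mod 42). Verify: 31 · 19 = 589 ≡ 1 (mod 42). ✓

Final answer: 31^(−1) ≡ 19 (mod 42)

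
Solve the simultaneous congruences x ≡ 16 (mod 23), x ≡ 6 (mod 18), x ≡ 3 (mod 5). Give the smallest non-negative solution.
x ≡ 798 (mod 2070); the representative in [0, 2070) is 798

The moduli 23, 18, 5 are pairwise coprime, so by the CRT there is a unique solution mod 23·18·5 = 2070.
Solve by successive substitution. Start with x ≡ 16 (mod 23).
  Combine with x ≡ 6 (mod 18): write x = 16 + 23·t and require 16 + 23·t ≡ 6 (mod 18), i.e. 23·t ≡ 6 − 16 ≡ 8 (mod 18). Since 23^(−1) ≡ 11 (mod 18) (23 ≡ 5 (mod 18)), t ≡ 11·8 ≡ 16 (mod 18). So x ≡ 16 + 23·16 = 384 (mod 414).
  Combine with x ≡ 3 (mod 5): write x = 384 + 414·t and require 384 + 414·t ≡ 3 (mod 5), i.e. 414·t ≡ 3 − 384 ≡ 4 (mod 5). Since 414^(−1) ≡ 4 (mod 5) (414 ≡ 4 (mod 5)), t ≡ 4·4 ≡ 1 (mod 5). So x ≡ 384 + 414·1 = 798 (mod 2070).
Unique solution in [0, 2070): x = 798.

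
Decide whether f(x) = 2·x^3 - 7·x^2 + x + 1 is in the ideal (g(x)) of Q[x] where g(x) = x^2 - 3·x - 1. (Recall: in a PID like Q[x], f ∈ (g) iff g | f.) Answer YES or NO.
In Q[x] the ideal (g) consists of all multiples of g, so f ∈ (g) iff g | f, i.e. iff the remainder of f on division by g is 0. Divide f by g (g is monic, so eliminate the leading term of the running remainder at each step):
  leading term 2·x^3: subtract (2·x)·g(x) = 2·x^3 - 6·x^2 - 2·x, leaving -x^2 + 3·x + 1
  leading term -x^2: subtract (-1)·g(x) = -x^2 + 3·x + 1, leaving 0
The remainder is 0, so f(x) = g(x) · h(x) with h(x) = 2·x - 1. Hence g | f, i.e. f ∈ (g).

Final answer: YES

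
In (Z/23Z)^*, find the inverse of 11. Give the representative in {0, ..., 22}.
11^(−1) ≡ 21 (mod 23)

Apply the extended Euclidean algorithm to (23, 11), tracking rows (r, s, t) with s·23 + t·11 = r. Each division r_prev = q·r_cur + r_new produces the new row as (previous row) − q·(current row):
  row A: (23, 1, 0)   [1·23 + 0·11 = 23]
  row B: (11, 0, 1)   [0·23 + 1·11 = 11]
  23 = 2·11 + 1   → row C = row A − 2·row B = (1, 1, −2)   [check: 1·23 − 2·11 = 1]
  11 = 11·1 + 0   → remainder 0, stop. gcd = 1 (last nonzero row C).
The gcd is 1, so 11 is invertible mod 23. The last nonzero row gives 1·23 − 2·11 = 1, so t = −2. So 11^(−1) ≡ −2 ≡ 21 (mod 23). Verify: 11 · 21 = 231 ≡ 1 (mod 23). ✓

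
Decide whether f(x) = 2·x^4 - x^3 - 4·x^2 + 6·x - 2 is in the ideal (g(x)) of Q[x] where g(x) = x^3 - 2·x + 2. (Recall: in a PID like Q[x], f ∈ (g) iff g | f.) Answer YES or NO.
In Q[x] the ideal (g) consists of all multiples of g, so f ∈ (g) iff g | f, i.e. iff the remainder of f on division by g is 0. Divide f by g (g is monic, so eliminate the leading term of the running remainder at each step):
  leading term 2·x^4: subtract (2·x)·g(x) = 2·x^4 - 4·x^2 + 4·x, leaving -x^3 + 2·x - 2
  leading term -x^3: subtract (-1)·g(x) = -x^3 + 2·x - 2, leaving 0
The remainder is 0, so f(x) = g(x) · h(x) with h(x) = 2·x - 1. Hence g | f, i.e. f ∈ (g).

Final answer: YES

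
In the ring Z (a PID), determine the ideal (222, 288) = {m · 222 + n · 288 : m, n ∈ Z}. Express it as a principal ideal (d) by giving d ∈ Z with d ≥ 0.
In the PID Z, (a, b) is generated by gcd(a, b). Compute gcd(288, 222) with the extended Euclidean algorithm, tracking rows (r, s, t) with s·288 + t·222 = r:
  row A: (288, 1, 0)   [1·288 + 0·222 = 288]
  row B: (222, 0, 1)   [0·288 + 1·222 = 222]
  288 = 1·222 + 66   → row C = row A − 1·row B = (66, 1, −1)   [check: 1·288 − 1·222 = 66]
  222 = 3·66 + 24   → row D = row B − 3·row C = (24, −3, 4)   [check: −3·288 + 4·222 = 24]
  66 = 2·24 + 18   → row E = row C − 2·row D = (18, 7, −9)   [check: 7·288 − 9·222 = 18]
  24 = 1·18 + 6   → row F = row D − 1·row E = (6, −10, 13)   [check: −10·288 + 13·222 = 6]
  18 = 3·6 + 0   → remainder 0, stop. gcd = 6 (last nonzero row F).
So gcd(222, 288) = 6, with Bézout identity −10·288 + 13·222 = 6. Containment (⊇): the Bézout identity exhibits 6 as an element of (222, 288), giving (6) ⊆ (222, 288). Containment (⊆): since 6 | 222 and 6 | 288 (222 = 6·37, 288 = 6·48), every Z-linear combination of 222 and 288 is divisible by 6, so (222, 288) ⊆ (6). Therefore (222, 288) = (6), d = 6.

Final answer: (222, 288) = (6); d = 6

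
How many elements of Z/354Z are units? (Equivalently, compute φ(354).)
Z/354Z has φ(354) = 116 units

An element a ∈ Z/354Z is a unit iff gcd(a, 354) = 1, so the number of units is φ(354). φ is multiplicative, with φ(p^e) = p^e − p^(e−1). Factorise 354 = 2 · 3 · 59. Then
  φ(354) = (2 − 1) · (3 − 1) · (59 − 1) = 1 · 2 · 58 = 116.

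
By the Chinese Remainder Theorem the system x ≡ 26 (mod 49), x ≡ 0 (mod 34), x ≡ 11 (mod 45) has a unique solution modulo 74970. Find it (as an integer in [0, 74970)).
The moduli 49, 34, 45 are pairwise coprime, so by the CRT there is a unique solution mod 49·34·45 = 74970.
Solve by successive substitution. Start with x ≡ 26 (mod 49).
  Combine with x ≡ 0 (mod 34): write x = 26 + 49·t and require 26 + 49·t ≡ 0 (mod 34), i.e. 49·t ≡ 0 − 26 ≡ 8 (mod 34). Since 49^(−1) ≡ 25 (mod 34) (49 ≡ 15 (mod 34)), t ≡ 25·8 ≡ 30 (mod 34). So x ≡ 26 + 49·30 = 1496 (mod 1666).
  Combine with x ≡ 11 (mod 45): write x = 1496 + 1666·t and require 1496 + 1666·t ≡ 11 (mod 45), i.e. 1666·t ≡ 11 − 1496 ≡ 0 (mod 45). Since 1666^(−1) ≡ 1 (mod 45) (1666 ≡ 1 (mod 45)), t ≡ 1·0 ≡ 0 (mod 45). So x ≡ 1496 + 1666·0 = 1496 (mod 74970).
Unique solution in [0, 74970): x = 1496.

Final answer: x ≡ 1496 (mod 74970); the representative in [0, 74970) is 1496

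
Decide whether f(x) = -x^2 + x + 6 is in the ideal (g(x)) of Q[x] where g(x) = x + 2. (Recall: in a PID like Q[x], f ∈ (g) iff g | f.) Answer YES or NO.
In Q[x] the ideal (g) consists of all multiples of g, so f ∈ (g) iff g | f, i.e. iff the remainder of f on division by g is 0. Divide f by g (g is monic, so eliminate the leading term of the running remainder at each step):
  leading term -x^2: subtract (-x)·g(x) = -x^2 - 2·x, leaving 3·x + 6
  leading term 3·x: subtract (3)·g(x) = 3·x + 6, leaving 0
The remainder is 0, so f(x) = g(x) · h(x) with h(x) = 3 - x. Hence g | f, i.e. f ∈ (g).

Final answer: YES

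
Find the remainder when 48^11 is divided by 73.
61

Use repeated squaring. Binary(11) = 1011. Walk through the bits of the exponent 11 left-to-right: at each bit after the leading one, square the running value, then multiply by 48 if the bit is 1 (always reducing mod 73):
  bit 1 = 1 (leading): start with 48.
  bit 2 = 0: square 48^2 = 2304 ≡ 41 (mod 73).
  bit 3 = 1: square 41^2 = 1681 ≡ 2; bit is 1, so multiply 2·48 = 96 ≡ 23 (mod 73).
  bit 4 = 1: square 23^2 = 529 ≡ 18; bit is 1, so multiply 18·48 = 864 ≡ 61 (mod 73).
Final value: 48^11 ≡ 61 (mod 73).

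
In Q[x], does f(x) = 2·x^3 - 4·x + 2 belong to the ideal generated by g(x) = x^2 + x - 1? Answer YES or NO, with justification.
In Q[x] the ideal (g) consists of all multiples of g, so f ∈ (g) iff g | f, i.e. iff the remainder of f on division by g is 0. Divide f by g (g is monic, so eliminate the leading term of the running remainder at each step):
  leading term 2·x^3: subtract (2·x)·g(x) = 2·x^3 + 2·x^2 - 2·x, leaving -2·x^2 - 2·x + 2
  leading term -2·x^2: subtract (-2)·g(x) = -2·x^2 - 2·x + 2, leaving 0
The remainder is 0, so f(x) = g(x) · h(x) with h(x) = 2·x - 2. Hence g | f, i.e. f ∈ (g).

Final answer: YES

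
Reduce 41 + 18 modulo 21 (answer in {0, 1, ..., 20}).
Reduce the summands first: 41 ≡ 20 (mod 21), so 41 + 18 ≡ 20 + 18 (mod 21). 20 + 18 = 38; 38 = 1·21 + 17, so (41 + 18) mod 21 = 17.

Final answer: 17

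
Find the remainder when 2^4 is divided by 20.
16

Use repeated squaring. Binary(4) = 100. Walk through the bits of the exponent 4 left-to-right: at each bit after the leading one, square the running value, then multiply by 2 if the bit is 1 (always reducing mod 20):
  bit 1 = 1 (leading): start with 2.
  bit 2 = 0: square 2^2 = 4 (mod 20).
  bit 3 = 0: square 4^2 = 16 (mod 20).
Final value: 2^4 ≡ 16 (mod 20).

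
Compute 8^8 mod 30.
Use repeated squaring. Binary(8) = 1000. Walk through the bits of the exponent 8 left-to-right: at each bit after the leading one, square the running value, then multiply by 8 if the bit is 1 (always reducing mod 30):
  bit 1 = 1 (leading): start with 8.
  bit 2 = 0: square 8^2 = 64 ≡ 4 (mod 30).
  bit 3 = 0: square 4^2 = 16 (mod 30).
  bit 4 = 0: square 16^2 = 256 ≡ 16 (mod 30).
Final value: 8^8 ≡ 16 (mod 30).

Final answer: 16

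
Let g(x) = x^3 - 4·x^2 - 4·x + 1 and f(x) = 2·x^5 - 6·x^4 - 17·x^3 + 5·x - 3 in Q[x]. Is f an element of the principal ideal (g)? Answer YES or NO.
In Q[x] the ideal (g) consists of all multiples of g, so f ∈ (g) iff g | f, i.e. iff the remainder of f on division by g is 0. Divide f by g (g is monic, so eliminate the leading term of the running remainder at each step):
  leading term 2·x^5: subtract (2·x^2)·g(x) = 2·x^5 - 8·x^4 - 8·x^3 + 2·x^2, leaving 2·x^4 - 9·x^3 - 2·x^2 + 5·x - 3
  leading term 2·x^4: subtract (2·x)·g(x) = 2·x^4 - 8·x^3 - 8·x^2 + 2·x, leaving -x^3 + 6·x^2 + 3·x - 3
  leading term -x^3: subtract (-1)·g(x) = -x^3 + 4·x^2 + 4·x - 1, leaving 2·x^2 - x - 2
The remainder r(x) = 2·x^2 - x - 2 ≠ 0 (and deg r < deg g), so g ∤ f, i.e. f ∉ (g).

Final answer: NO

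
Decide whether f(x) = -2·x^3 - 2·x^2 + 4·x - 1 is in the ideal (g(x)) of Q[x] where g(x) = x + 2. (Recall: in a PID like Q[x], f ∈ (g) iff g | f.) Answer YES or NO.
NO

In Q[x] the ideal (g) consists of all multiples of g, so f ∈ (g) iff g | f, i.e. iff the remainder of f on division by g is 0. Divide f by g (g is monic, so eliminate the leading term of the running remainder at each step):
  leading term -2·x^3: subtract (-2·x^2)·g(x) = -2·x^3 - 4·x^2, leaving 2·x^2 + 4·x - 1
  leading term 2·x^2: subtract (2·x)·g(x) = 2·x^2 + 4·x, leaving -1
The remainder r(x) = -1 ≠ 0 (and deg r < deg g), so g ∤ f, i.e. f ∉ (g).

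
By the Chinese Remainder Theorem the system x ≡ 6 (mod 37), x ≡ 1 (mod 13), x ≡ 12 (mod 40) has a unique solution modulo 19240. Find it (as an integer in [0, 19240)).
The moduli 37, 13, 40 are pairwise coprime, so by the CRT there is a unique solution mod 37·13·40 = 19240.
Solve by successive substitution. Start with x ≡ 6 (mod 37).
  Combine with x ≡ 1 (mod 13): write x = 6 + 37·t and require 6 + 37·t ≡ 1 (mod 13), i.e. 37·t ≡ 1 − 6 ≡ 8 (mod 13). Since 37^(−1) ≡ 6 (mod 13) (37 ≡ 11 (mod 13)), t ≡ 6·8 ≡ 9 (mod 13). So x ≡ 6 + 37·9 = 339 (mod 481).
  Combine with x ≡ 12 (mod 40): write x = 339 + 481·t and require 339 + 481·t ≡ 12 (mod 40), i.e. 481·t ≡ 12 − 339 ≡ 33 (mod 40). Since 481^(−1) ≡ 1 (mod 40) (481 ≡ 1 (mod 40)), t ≡ 1·33 ≡ 33 (mod 40). So x ≡ 339 + 481·33 = 16212 (mod 19240).
Unique solution in [0, 19240): x = 16212.

Final answer: x ≡ 16212 (mod 19240); the representative in [0, 19240) is 16212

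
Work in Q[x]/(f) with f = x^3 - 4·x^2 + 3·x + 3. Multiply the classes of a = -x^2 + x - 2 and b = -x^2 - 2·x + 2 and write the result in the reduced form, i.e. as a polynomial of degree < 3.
First multiply in Q[x] without reducing: a · b = x^4 + x^3 - 2·x^2 + 6·x - 4. Now divide by f(x) = x^3 - 4·x^2 + 3·x + 3, eliminating the leading term at each step:
  leading term x^4: subtract (x)·f(x) = x^4 - 4·x^3 + 3·x^2 + 3·x, leaving 5·x^3 - 5·x^2 + 3·x - 4
  leading term 5·x^3: subtract (5)·f(x) = 5·x^3 - 20·x^2 + 15·x + 15, leaving 15·x^2 - 12·x - 19
The degree is now < 3, so this is the remainder. Hence a · b ≡ 15·x^2 - 12·x - 19 in Q[x]/(f).

Final answer: a · b ≡ 15·x^2 - 12·x - 19 (mod f(x))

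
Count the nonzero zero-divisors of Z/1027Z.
Z/1027Z has 90 nonzero zero-divisors

In Z/1027Z each nonzero element is either a unit (gcd with 1027 is 1) or a zero-divisor (gcd > 1). The number of units is φ(1027): factorise 1027 = 13 · 79, so φ(1027) = (13 − 1) · (79 − 1) = 12 · 78 = 936. The nonzero elements number 1027 − 1 = 1026. Hence the nonzero zero-divisors number 1026 − 936 = 90.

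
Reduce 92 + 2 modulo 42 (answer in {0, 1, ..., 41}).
10

Reduce the summands first: 92 ≡ 8 (mod 42), so 92 + 2 ≡ 8 + 2 (mod 42). 8 + 2 = 10; 10 = 0·42 + 10, so (92 + 2) mod 42 = 10.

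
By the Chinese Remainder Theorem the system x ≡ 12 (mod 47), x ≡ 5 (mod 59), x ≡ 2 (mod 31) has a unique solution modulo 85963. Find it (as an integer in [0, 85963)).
x ≡ 23841 (mod 85963); the representative in [0, 85963) is 23841

The moduli 47, 59, 31 are pairwise coprime, so by the CRT there is a unique solution mod 47·59·31 = 85963.
Solve by successive substitution. Start with x ≡ 12 (mod 47).
  Combine with x ≡ 5 (mod 59): write x = 12 + 47·t and require 12 + 47·t ≡ 5 (mod 59), i.e. 47·t ≡ 5 − 12 ≡ 52 (mod 59). Since 47^(−1) ≡ 54 (mod 59), t ≡ 54·52 ≡ 35 (mod 59). So x ≡ 12 + 47·35 = 1657 (mod 2773).
  Combine with x ≡ 2 (mod 31): write x = 1657 + 2773·t and require 1657 + 2773·t ≡ 2 (mod 31), i.e. 2773·t ≡ 2 − 1657 ≡ 19 (mod 31). Since 2773^(−1) ≡ 20 (mod 31) (2773 ≡ 14 (mod 31)), t ≡ 20·19 ≡ 8 (mod 31). So x ≡ 1657 + 2773·8 = 23841 (mod 85963).
Unique solution in [0, 85963): x = 23841.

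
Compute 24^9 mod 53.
Use repeated squaring. Binary(9) = 1001. Walk through the bits of the exponent 9 left-to-right: at each bit after the leading one, square the running value, then multiply by 24 if the bit is 1 (always reducing mod 53):
  bit 1 = 1 (leading): start with 24.
  bit 2 = 0: square 24^2 = 576 ≡ 46 (mod 53).
  bit 3 = 0: square 46^2 = 2116 ≡ 49 (mod 53).
  bit 4 = 1: square 49^2 = 2401 ≡ 16; bit is 1, so multiply 16·24 = 384 ≡ 13 (mod 53).
Final value: 24^9 ≡ 13 (mod 53).

Final answer: 13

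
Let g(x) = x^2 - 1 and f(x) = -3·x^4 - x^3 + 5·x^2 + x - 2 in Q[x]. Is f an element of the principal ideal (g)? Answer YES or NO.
In Q[x] the ideal (g) consists of all multiples of g, so f ∈ (g) iff g | f, i.e. iff the remainder of f on division by g is 0. Divide f by g (g is monic, so eliminate the leading term of the running remainder at each step):
  leading term -3·x^4: subtract (-3·x^2)·g(x) = -3·x^4 + 3·x^2, leaving -x^3 + 2·x^2 + x - 2
  leading term -x^3: subtract (-x)·g(x) = -x^3 + x, leaving 2·x^2 - 2
  leading term 2·x^2: subtract (2)·g(x) = 2·x^2 - 2, leaving 0
The remainder is 0, so f(x) = g(x) · h(x) with h(x) = -3·x^2 - x + 2. Hence g | f, i.e. f ∈ (g).

Final answer: YES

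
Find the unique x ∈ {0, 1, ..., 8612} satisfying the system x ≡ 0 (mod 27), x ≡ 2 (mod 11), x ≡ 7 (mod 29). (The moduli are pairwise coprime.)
The moduli 27, 11, 29 are pairwise coprime, so by the CRT there is a unique solution mod 27·11·29 = 8613.
Solve by successive substitution. Start with x ≡ 0 (mod 27).
  Combine with x ≡ 2 (mod 11): write x = 27·t and require 27·t ≡ 2 (mod 11). Since 27^(−1) ≡ 9 (mod 11) (27 ≡ 5 (mod 11)), t ≡ 9·2 ≡ 7 (mod 11). So x ≡ 27·7 = 189 (mod 297).
  Combine with x ≡ 7 (mod 29): write x = 189 + 297·t and require 189 + 297·t ≡ 7 (mod 29), i.e. 297·t ≡ 7 − 189 ≡ 21 (mod 29). Since 297^(−1) ≡ 25 (mod 29) (297 ≡ 7 (mod 29)), t ≡ 25·21 ≡ 3 (mod 29). So x ≡ 189 + 297·3 = 1080 (mod 8613).
Unique solution in [0, 8613): x = 1080.

Final answer: x ≡ 1080 (mod 8613); the representative in [0, 8613) is 1080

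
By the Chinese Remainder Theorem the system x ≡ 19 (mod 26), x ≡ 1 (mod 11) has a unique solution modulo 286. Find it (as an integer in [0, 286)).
x ≡ 45 (mod 286); the representative in [0, 286) is 45

The moduli 26, 11 are pairwise coprime, so by the CRT there is a unique solution mod 26·11 = 286.
Solve by successive substitution. Start with x ≡ 19 (mod 26).
  Combine with x ≡ 1 (mod 11): write x = 19 + 26·t and require 19 + 26·t ≡ 1 (mod 11), i.e. 26·t ≡ 1 − 19 ≡ 4 (mod 11). Since 26^(−1) ≡ 3 (mod 11) (26 ≡ 4 (mod 11)), t ≡ 3·4 ≡ 1 (mod 11). So x ≡ 19 + 26·1 = 45 (mod 286).
Unique solution in [0, 286): x = 45.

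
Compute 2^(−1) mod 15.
Apply the extended Euclidean algorithm to (15, 2), tracking rows (r, s, t) with s·15 + t·2 = r. Each division r_prev = q·r_cur + r_new produces the new row as (previous row) − q·(current row):
  row A: (15, 1, 0)   [1·15 + 0·2 = 15]
  row B: (2, 0, 1)   [0·15 + 1·2 = 2]
  15 = 7·2 + 1   → row C = row A − 7·row B = (1, 1, −7)   [check: 1·15 − 7·2 = 1]
  2 = 2·1 + 0   → remainder 0, stop. gcd = 1 (last nonzero row C).
The gcd is 1, so 2 is invertible mod 15. The last nonzero row gives 1·15 − 7·2 = 1, so t = −7. So 2^(−1) ≡ −7 ≡ 8 (mod 15). Verify: 2 · 8 = 16 ≡ 1 (mod 15). ✓

Final answer: 2^(−1) ≡ 8 (mod 15)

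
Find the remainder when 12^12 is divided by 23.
12

Use repeated squaring. Binary(12) = 1100. Walk through the bits of the exponent 12 left-to-right: at each bit after the leading one, square the running value, then multiply by 12 if the bit is 1 (always reducing mod 23):
  bit 1 = 1 (leading): start with 12.
  bit 2 = 1: square 12^2 = 144 ≡ 6; bit is 1, so multiply 6·12 = 72 ≡ 3 (mod 23).
  bit 3 = 0: square 3^2 = 9 (mod 23).
  bit 4 = 0: square 9^2 = 81 ≡ 12 (mod 23).
Final value: 12^12 ≡ 12 (mod 23).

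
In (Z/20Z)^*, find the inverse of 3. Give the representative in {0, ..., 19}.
3^(−1) ≡ 7 (mod 20)

Apply the extended Euclidean algorithm to (20, 3), tracking rows (r, s, t) with s·20 + t·3 = r. Each division r_prev = q·r_cur + r_new produces the new row as (previous row) − q·(current row):
  row A: (20, 1, 0)   [1·20 + 0·3 = 20]
  row B: (3, 0, 1)   [0·20 + 1·3 = 3]
  20 = 6·3 + 2   → row C = row A − 6·row B = (2, 1, −6)   [check: 1·20 − 6·3 = 2]
  3 = 1·2 + 1   → row D = row B − 1·row C = (1, −1, 7)   [check: −1·20 + 7·3 = 1]
  2 = 2·1 + 0   → remainder 0, stop. gcd = 1 (last nonzero row D).
The gcd is 1, so 3 is invertible mod 20. The last nonzero row gives −1·20 + 7·3 = 1, so t = 7. So 3^(−1) ≡ 7 (mod 20). Verify: 3 · 7 = 21 ≡ 1 (mod 20). ✓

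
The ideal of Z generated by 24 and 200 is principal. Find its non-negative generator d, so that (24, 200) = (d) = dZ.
In the PID Z, (a, b) is generated by gcd(a, b). Compute gcd(200, 24) with the extended Euclidean algorithm, tracking rows (r, s, t) with s·200 + t·24 = r:
  row A: (200, 1, 0)   [1·200 + 0·24 = 200]
  row B: (24, 0, 1)   [0·200 + 1·24 = 24]
  200 = 8·24 + 8   → row C = row A − 8·row B = (8, 1, −8)   [check: 1·200 − 8·24 = 8]
  24 = 3·8 + 0   → remainder 0, stop. gcd = 8 (last nonzero row C).
So gcd(24, 200) = 8, with Bézout identity 1·200 − 8·24 = 8. Containment (⊇): the Bézout identity exhibits 8 as an element of (24, 200), giving (8) ⊆ (24, 200). Containment (⊆): since 8 | 24 and 8 | 200 (24 = 8·3, 200 = 8·25), every Z-linear combination of 24 and 200 is divisible by 8, so (24, 200) ⊆ (8). Therefore (24, 200) = (8), d = 8.

Final answer: (24, 200) = (8); d = 8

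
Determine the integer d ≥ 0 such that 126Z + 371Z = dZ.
(126, 371) = (7); d = 7

In the PID Z, (a, b) is generated by gcd(a, b). Compute gcd(371, 126) with the extended Euclidean algorithm, tracking rows (r, s, t) with s·371 + t·126 = r:
  row A: (371, 1, 0)   [1·371 + 0·126 = 371]
  row B: (126, 0, 1)   [0·371 + 1·126 = 126]
  371 = 2·126 + 119   → row C = row A − 2·row B = (119, 1, −2)   [check: 1·371 − 2·126 = 119]
  126 = 1·119 + 7   → row D = row B − 1·row C = (7, −1, 3)   [check: −1·371 + 3·126 = 7]
  119 = 17·7 + 0   → remainder 0, stop. gcd = 7 (last nonzero row D).
So gcd(126, 371) = 7, with Bézout identity −1·371 + 3·126 = 7. Containment (⊇): the Bézout identity exhibits 7 as an element of (126, 371), giving (7) ⊆ (126, 371). Containment (⊆): since 7 | 126 and 7 | 371 (126 = 7·18, 371 = 7·53), every Z-linear combination of 126 and 371 is divisible by 7, so (126, 371) ⊆ (7). Therefore (126, 371) = (7), d = 7.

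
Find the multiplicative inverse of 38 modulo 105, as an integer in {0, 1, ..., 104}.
Apply the extended Euclidean algorithm to (105, 38), tracking rows (r, s, t) with s·105 + t·38 = r. Each division r_prev = q·r_cur + r_new produces the new row as (previous row) − q·(current row):
  row A: (105, 1, 0)   [1·105 + 0·38 = 105]
  row B: (38, 0, 1)   [0·105 + 1·38 = 38]
  105 = 2·38 + 29   → row C = row A − 2·row B = (29, 1, −2)   [check: 1·105 − 2·38 = 29]
  38 = 1·29 + 9   → row D = row B − 1·row C = (9, −1, 3)   [check: −1·105 + 3·38 = 9]
  29 = 3·9 + 2   → row E = row C − 3·row D = (2, 4, −11)   [check: 4·105 − 11·38 = 2]
  9 = 4·2 + 1   → row F = row D − 4·row E = (1, −17, 47)   [check: −17·105 + 47·38 = 1]
  2 = 2·1 + 0   → remainder 0, stop. gcd = 1 (last nonzero row F).
The gcd is 1, so 38 is invertible mod 105. The last nonzero row gives −17·105 + 47·38 = 1, so t = 47. So 38^(−1) ≡ 47 (mod 105). Verify: 38 · 47 = 1786 ≡ 1 (mod 105). ✓

Final answer: 38^(−1) ≡ 47 (mod 105)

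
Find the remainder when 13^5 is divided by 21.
13

Use repeated squaring. Binary(5) = 101. Walk through the bits of the exponent 5 left-to-right: at each bit after the leading one, square the running value, then multiply by 13 if the bit is 1 (always reducing mod 21):
  bit 1 = 1 (leading): start with 13.
  bit 2 = 0: square 13^2 = 169 ≡ 1 (mod 21).
  bit 3 = 1: square 1^2 = 1; bit is 1, so multiply 1·13 = 13 (mod 21).
Final value: 13^5 ≡ 13 (mod 21).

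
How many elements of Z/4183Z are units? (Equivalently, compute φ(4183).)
Z/4183Z has φ(4183) = 4048 units

An element a ∈ Z/4183Z is a unit iff gcd(a, 4183) = 1, so the number of units is φ(4183). φ is multiplicative, with φ(p^e) = p^e − p^(e−1). Factorise 4183 = 47 · 89. Then
  φ(4183) = (47 − 1) · (89 − 1) = 46 · 88 = 4048.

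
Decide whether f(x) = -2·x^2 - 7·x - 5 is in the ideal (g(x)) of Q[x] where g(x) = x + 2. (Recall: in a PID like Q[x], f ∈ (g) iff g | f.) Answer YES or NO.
In Q[x] the ideal (g) consists of all multiples of g, so f ∈ (g) iff g | f, i.e. iff the remainder of f on division by g is 0. Divide f by g (g is monic, so eliminate the leading term of the running remainder at each step):
  leading term -2·x^2: subtract (-2·x)·g(x) = -2·x^2 - 4·x, leaving -3·x - 5
  leading term -3·x: subtract (-3)·g(x) = -3·x - 6, leaving 1
The remainder r(x) = 1 ≠ 0 (and deg r < deg g), so g ∤ f, i.e. f ∉ (g).

Final answer: NO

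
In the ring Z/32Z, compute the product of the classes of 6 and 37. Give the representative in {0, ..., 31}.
Reduce the factors first: 37 ≡ 5 (mod 32), so 6 · 37 ≡ 6 · 5 (mod 32). 6 · 5 = 30. Dividing by 32: 30 = 0·32 + 30. So (6 · 37) mod 32 = 30.

Final answer: 30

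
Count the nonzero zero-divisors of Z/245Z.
In Z/245Z each nonzero element is either a unit (gcd with 245 is 1) or a zero-divisor (gcd > 1). The number of units is φ(245): factorise 245 = 5 · 7^2, so φ(245) = (5 − 1) · (7^2 − 7^1) = 4 · 42 = 168. The nonzero elements number 245 − 1 = 244. Hence the nonzero zero-divisors number 244 − 168 = 76.

Final answer: Z/245Z has 76 nonzero zero-divisors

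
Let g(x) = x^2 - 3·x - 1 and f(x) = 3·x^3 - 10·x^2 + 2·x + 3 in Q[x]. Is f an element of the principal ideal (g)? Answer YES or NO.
NO

In Q[x] the ideal (g) consists of all multiples of g, so f ∈ (g) iff g | f, i.e. iff the remainder of f on division by g is 0. Divide f by g (g is monic, so eliminate the leading term of the running remainder at each step):
  leading term 3·x^3: subtract (3·x)·g(x) = 3·x^3 - 9·x^2 - 3·x, leaving -x^2 + 5·x + 3
  leading term -x^2: subtract (-1)·g(x) = -x^2 + 3·x + 1, leaving 2·x + 2
The remainder r(x) = 2·x + 2 ≠ 0 (and deg r < deg g), so g ∤ f, i.e. f ∉ (g).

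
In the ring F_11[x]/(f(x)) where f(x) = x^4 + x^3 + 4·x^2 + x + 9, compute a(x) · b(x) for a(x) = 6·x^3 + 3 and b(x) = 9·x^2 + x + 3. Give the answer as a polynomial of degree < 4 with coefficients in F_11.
a · b ≡ 4·x^3 + 5·x + 1 (mod f(x))

Multiply as integer polynomials: a · b = 54·x^5 + 6·x^4 + 18·x^3 + 27·x^2 + 3·x + 9. Reducing coefficients mod 11: a · b ≡ 10·x^5 + 6·x^4 + 7·x^3 + 5·x^2 + 3·x + 9. Now divide by f(x) = x^4 + x^3 + 4·x^2 + x + 9 in F_11[x], eliminating the leading term at each step:
  leading term 10·x^5: subtract (10·x)·f(x) = 10·x^5 + 10·x^4 + 7·x^3 + 10·x^2 + 2·x, leaving 7·x^4 + 6·x^2 + x + 9 (coefficients mod 11)
  leading term 7·x^4: subtract (7)·f(x) = 7·x^4 + 7·x^3 + 6·x^2 + 7·x + 8, leaving 4·x^3 + 5·x + 1 (coefficients mod 11)
The degree is now < 4, so this is the remainder. Hence a · b ≡ 4·x^3 + 5·x + 1 in F_11[x]/(f).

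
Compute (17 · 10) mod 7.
Reduce the factors first: 17 ≡ 3, 10 ≡ 3 (mod 7), so 17 · 10 ≡ 3 · 3 (mod 7). 3 · 3 = 9. Dividing by 7: 9 = 1·7 + 2. So (17 · 10) mod 7 = 2.

Final answer: 2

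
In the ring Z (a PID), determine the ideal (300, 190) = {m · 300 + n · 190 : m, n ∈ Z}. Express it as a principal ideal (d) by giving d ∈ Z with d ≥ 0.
In the PID Z, (a, b) is generated by gcd(a, b). Compute gcd(300, 190) with the extended Euclidean algorithm, tracking rows (r, s, t) with s·300 + t·190 = r:
  row A: (300, 1, 0)   [1·300 + 0·190 = 300]
  row B: (190, 0, 1)   [0·300 + 1·190 = 190]
  300 = 1·190 + 110   → row C = row A − 1·row B = (110, 1, −1)   [check: 1·300 − 1·190 = 110]
  190 = 1·110 + 80   → row D = row B − 1·row C = (80, −1, 2)   [check: −1·300 + 2·190 = 80]
  110 = 1·80 + 30   → row E = row C − 1·row D = (30, 2, −3)   [check: 2·300 − 3·190 = 30]
  80 = 2·30 + 20   → row F = row D − 2·row E = (20, −5, 8)   [check: −5·300 + 8·190 = 20]
  30 = 1·20 + 10   → row G = row E − 1·row F = (10, 7, −11)   [check: 7·300 − 11·190 = 10]
  20 = 2·10 + 0   → remainder 0, stop. gcd = 10 (last nonzero row G).
So gcd(300, 190) = 10, with Bézout identity 7·300 − 11·190 = 10. Containment (⊇): the Bézout identity exhibits 10 as an element of (300, 190), giving (10) ⊆ (300, 190). Containment (⊆): since 10 | 300 and 10 | 190 (300 = 10·30, 190 = 10·19), every Z-linear combination of 300 and 190 is divisible by 10, so (300, 190) ⊆ (10). Therefore (300, 190) = (10), d = 10.

Final answer: (300, 190) = (10); d = 10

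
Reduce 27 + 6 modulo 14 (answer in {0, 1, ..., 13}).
Reduce the summands first: 27 ≡ 13 (mod 14), so 27 + 6 ≡ 13 + 6 (mod 14). 13 + 6 = 19; 19 = 1·14 + 5, so (27 + 6) mod 14 = 5.

Final answer: 5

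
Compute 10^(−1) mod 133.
10^(−1) ≡ 40 (mod 133)

Apply the extended Euclidean algorithm to (133, 10), tracking rows (r, s, t) with s·133 + t·10 = r. Each division r_prev = q·r_cur + r_new produces the new row as (previous row) − q·(current row):
  row A: (133, 1, 0)   [1·133 + 0·10 = 133]
  row B: (10, 0, 1)   [0·133 + 1·10 = 10]
  133 = 13·10 + 3   → row C = row A − 13·row B = (3, 1, −13)   [check: 1·133 − 13·10 = 3]
  10 = 3·3 + 1   → row D = row B − 3·row C = (1, −3, 40)   [check: −3·133 + 40·10 = 1]
  3 = 3·1 + 0   → remainder 0, stop. gcd = 1 (last nonzero row D).
The gcd is 1, so 10 is invertible mod 133. The last nonzero row gives −3·133 + 40·10 = 1, so t = 40. So 10^(−1) ≡ 40 (mod 133). Verify: 10 · 40 = 400 ≡ 1 (mod 133). ✓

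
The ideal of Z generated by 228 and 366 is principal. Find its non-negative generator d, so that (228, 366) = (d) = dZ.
In the PID Z, (a, b) is generated by gcd(a, b). Compute gcd(366, 228) with the extended Euclidean algorithm, tracking rows (r, s, t) with s·366 + t·228 = r:
  row A: (366, 1, 0)   [1·366 + 0·228 = 366]
  row B: (228, 0, 1)   [0·366 + 1·228 = 228]
  366 = 1·228 + 138   → row C = row A − 1·row B = (138, 1, −1)   [check: 1·366 − 1·228 = 138]
  228 = 1·138 + 90   → row D = row B − 1·row C = (90, −1, 2)   [check: −1·366 + 2·228 = 90]
  138 = 1·90 + 48   → row E = row C − 1·row D = (48, 2, −3)   [check: 2·366 − 3·228 = 48]
  90 = 1·48 + 42   → row F = row D − 1·row E = (42, −3, 5)   [check: −3·366 + 5·228 = 42]
  48 = 1·42 + 6   → row G = row E − 1·row F = (6, 5, −8)   [check: 5·366 − 8·228 = 6]
  42 = 7·6 + 0   → remainder 0, stop. gcd = 6 (last nonzero row G).
So gcd(228, 366) = 6, with Bézout identity 5·366 − 8·228 = 6. Containment (⊇): the Bézout identity exhibits 6 as an element of (228, 366), giving (6) ⊆ (228, 366). Containment (⊆): since 6 | 228 and 6 | 366 (228 = 6·38, 366 = 6·61), every Z-linear combination of 228 and 366 is divisible by 6, so (228, 366) ⊆ (6). Therefore (228, 366) = (6), d = 6.

Final answer: (228, 366) = (6); d = 6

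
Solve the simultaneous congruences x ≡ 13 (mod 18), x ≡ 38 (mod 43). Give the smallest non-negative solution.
The moduli 18, 43 are pairwise coprime, so by the CRT there is a unique solution mod 18·43 = 774.
Solve by successive substitution. Start with x ≡ 13 (mod 18).
  Combine with x ≡ 38 (mod 43): write x = 13 + 18·t and require 13 + 18·t ≡ 38 (mod 43), i.e. 18·t ≡ 38 − 13 ≡ 25 (mod 43). Since 18^(−1) ≡ 12 (mod 43), t ≡ 12·25 ≡ 42 (mod 43). So x ≡ 13 + 18·42 = 769 (mod 774).
Unique solution in [0, 774): x = 769.

Final answer: x ≡ 769 (mod 774); the representative in [0, 774) is 769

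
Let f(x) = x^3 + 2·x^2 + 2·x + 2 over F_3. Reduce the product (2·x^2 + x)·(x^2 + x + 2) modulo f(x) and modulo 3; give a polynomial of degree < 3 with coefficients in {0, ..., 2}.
a · b ≡ 2 (mod f(x))

Multiply as integer polynomials: a · b = 2·x^4 + 3·x^3 + 5·x^2 + 2·x. Reducing coefficients mod 3: a · b ≡ 2·x^4 + 2·x^2 + 2·x. Now divide by f(x) = x^3 + 2·x^2 + 2·x + 2 in F_3[x], eliminating the leading term at each step:
  leading term 2·x^4: subtract (2·x)·f(x) = 2·x^4 + x^3 + x^2 + x, leaving 2·x^3 + x^2 + x (coefficients mod 3)
  leading term 2·x^3: subtract (2)·f(x) = 2·x^3 + x^2 + x + 1, leaving 2 (coefficients mod 3)
The degree is now < 3, so this is the remainder. Hence a · b ≡ 2 in F_3[x]/(f).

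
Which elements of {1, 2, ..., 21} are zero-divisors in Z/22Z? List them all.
nonzero zero-divisors of Z/22Z = {2, 4, 6, 8, 10, 11, 12, 14, 16, 18, 20}

An element a ∈ Z/22Z (with a ≠ 0) is a zero-divisor iff gcd(a, 22) > 1 (because a is a unit precisely when gcd(a, n) = 1, and in Z/nZ every nonzero, non-unit element is a zero-divisor). Scan a = 1, ..., 21 and keep those with gcd(a, 22) > 1:
  gcd(2, 22) = 2, gcd(4, 22) = 2, gcd(6, 22) = 2, gcd(8, 22) = 2, gcd(10, 22) = 2, gcd(11, 22) = 11, gcd(12, 22) = 2, gcd(14, 22) = 2, gcd(16, 22) = 2, gcd(18, 22) = 2, gcd(20, 22) = 2.
All other a ∈ {1, ..., 21} have gcd(a, 22) = 1 and are units. So the nonzero zero-divisors are exactly the 11 values of a appearing in this scan.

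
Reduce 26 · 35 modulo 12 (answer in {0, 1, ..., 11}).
Reduce the factors first: 26 ≡ 2, 35 ≡ 11 (mod 12), so 26 · 35 ≡ 2 · 11 (mod 12). 2 · 11 = 22. Dividing by 12: 22 = 1·12 + 10. So (26 · 35) mod 12 = 10.

Final answer: 10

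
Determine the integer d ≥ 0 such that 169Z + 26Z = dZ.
(169, 26) = (13); d = 13

In the PID Z, (a, b) is generated by gcd(a, b). Compute gcd(169, 26) with the extended Euclidean algorithm, tracking rows (r, s, t) with s·169 + t·26 = r:
  row A: (169, 1, 0)   [1·169 + 0·26 = 169]
  row B: (26, 0, 1)   [0·169 + 1·26 = 26]
  169 = 6·26 + 13   → row C = row A − 6·row B = (13, 1, −6)   [check: 1·169 − 6·26 = 13]
  26 = 2·13 + 0   → remainder 0, stop. gcd = 13 (last nonzero row C).
So gcd(169, 26) = 13, with Bézout identity 1·169 − 6·26 = 13. Containment (⊇): the Bézout identity exhibits 13 as an element of (169, 26), giving (13) ⊆ (169, 26). Containment (⊆): since 13 | 169 and 13 | 26 (169 = 13·13, 26 = 13·2), every Z-linear combination of 169 and 26 is divisible by 13, so (169, 26) ⊆ (13). Therefore (169, 26) = (13), d = 13.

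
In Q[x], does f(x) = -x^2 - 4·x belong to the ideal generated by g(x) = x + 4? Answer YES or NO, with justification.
In Q[x] the ideal (g) consists of all multiples of g, so f ∈ (g) iff g | f, i.e. iff the remainder of f on division by g is 0. Divide f by g (g is monic, so eliminate the leading term of the running remainder at each step):
  leading term -x^2: subtract (-x)·g(x) = -x^2 - 4·x, leaving 0
The remainder is 0, so f(x) = g(x) · h(x) with h(x) = -x. Hence g | f, i.e. f ∈ (g).

Final answer: YES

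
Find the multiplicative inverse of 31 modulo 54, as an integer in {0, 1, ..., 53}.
Apply the extended Euclidean algorithm to (54, 31), tracking rows (r, s, t) with s·54 + t·31 = r. Each division r_prev = q·r_cur + r_new produces the new row as (previous row) − q·(current row):
  row A: (54, 1, 0)   [1·54 + 0·31 = 54]
  row B: (31, 0, 1)   [0·54 + 1·31 = 31]
  54 = 1·31 + 23   → row C = row A − 1·row B = (23, 1, −1)   [check: 1·54 − 1·31 = 23]
  31 = 1·23 + 8   → row D = row B − 1·row C = (8, −1, 2)   [check: −1·54 + 2·31 = 8]
  23 = 2·8 + 7   → row E = row C − 2·row D = (7, 3, −5)   [check: 3·54 − 5·31 = 7]
  8 = 1·7 + 1   → row F = row D − 1·row E = (1, −4, 7)   [check: −4·54 + 7·31 = 1]
  7 = 7·1 + 0   → remainder 0, stop. gcd = 1 (last nonzero row F).
The gcd is 1, so 31 is invertible mod 54. The last nonzero row gives −4·54 + 7·31 = 1, so t = 7. So 31^(−1) ≡ 7 (mod 54). Verify: 31 · 7 = 217 ≡ 1 (mod 54). ✓

Final answer: 31^(−1) ≡ 7 (mod 54)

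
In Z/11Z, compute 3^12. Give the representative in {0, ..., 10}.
9

Use repeated squaring. Binary(12) = 1100. Walk through the bits of the exponent 12 left-to-right: at each bit after the leading one, square the running value, then multiply by 3 if the bit is 1 (always reducing mod 11):
  bit 1 = 1 (leading): start with 3.
  bit 2 = 1: square 3^2 = 9; bit is 1, so multiply 9·3 = 27 ≡ 5 (mod 11).
  bit 3 = 0: square 5^2 = 25 ≡ 3 (mod 11).
  bit 4 = 0: square 3^2 = 9 (mod 11).
Final value: 3^12 ≡ 9 (mod 11).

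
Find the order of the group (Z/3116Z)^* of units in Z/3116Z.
(Z/3116Z)^* consists of the classes a with gcd(a, 3116) = 1, so its order is φ(3116). φ is multiplicative, with φ(p^e) = p^e − p^(e−1). Factorise 3116 = 2^2 · 19 · 41. Then
  φ(3116) = (2^2 − 2^1) · (19 − 1) · (41 − 1) = 2 · 18 · 40 = 1440.
Thus |(Z/3116Z)^*| = 1440.

Final answer: |(Z/3116Z)^*| = 1440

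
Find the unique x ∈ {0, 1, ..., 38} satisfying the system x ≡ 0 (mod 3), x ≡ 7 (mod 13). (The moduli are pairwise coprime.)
The moduli 3, 13 are pairwise coprime, so by the CRT there is a unique solution mod 3·13 = 39.
Solve by successive substitution. Start with x ≡ 0 (mod 3).
  Combine with x ≡ 7 (mod 13): write x = 3·t and require 3·t ≡ 7 (mod 13). Since 3^(−1) ≡ 9 (mod 13), t ≡ 9·7 ≡ 11 (mod 13). So x ≡ 3·11 = 33 (mod 39).
Unique solution in [0, 39): x = 33.

Final answer: x ≡ 33 (mod 39); the representative in [0, 39) is 33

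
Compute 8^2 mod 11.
Use repeated squaring. Binary(2) = 10. Walk through the bits of the exponent 2 left-to-right: at each bit after the leading one, square the running value, then multiply by 8 if the bit is 1 (always reducing mod 11):
  bit 1 = 1 (leading): start with 8.
  bit 2 = 0: square 8^2 = 64 ≡ 9 (mod 11).
Final value: 8^2 ≡ 9 (mod 11).

Final answer: 9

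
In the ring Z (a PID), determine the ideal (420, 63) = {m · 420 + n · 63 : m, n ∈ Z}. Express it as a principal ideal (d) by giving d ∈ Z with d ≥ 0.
(420, 63) = (21); d = 21

In the PID Z, (a, b) is generated by gcd(a, b). Compute gcd(420, 63) with the extended Euclidean algorithm, tracking rows (r, s, t) with s·420 + t·63 = r:
  row A: (420, 1, 0)   [1·420 + 0·63 = 420]
  row B: (63, 0, 1)   [0·420 + 1·63 = 63]
  420 = 6·63 + 42   → row C = row A − 6·row B = (42, 1, −6)   [check: 1·420 − 6·63 = 42]
  63 = 1·42 + 21   → row D = row B − 1·row C = (21, −1, 7)   [check: −1·420 + 7·63 = 21]
  42 = 2·21 + 0   → remainder 0, stop. gcd = 21 (last nonzero row D).
So gcd(420, 63) = 21, with Bézout identity −1·420 + 7·63 = 21. Containment (⊇): the Bézout identity exhibits 21 as an element of (420, 63), giving (21) ⊆ (420, 63). Containment (⊆): since 21 | 420 and 21 | 63 (420 = 21·20, 63 = 21·3), every Z-linear combination of 420 and 63 is divisible by 21, so (420, 63) ⊆ (21). Therefore (420, 63) = (21), d = 21.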